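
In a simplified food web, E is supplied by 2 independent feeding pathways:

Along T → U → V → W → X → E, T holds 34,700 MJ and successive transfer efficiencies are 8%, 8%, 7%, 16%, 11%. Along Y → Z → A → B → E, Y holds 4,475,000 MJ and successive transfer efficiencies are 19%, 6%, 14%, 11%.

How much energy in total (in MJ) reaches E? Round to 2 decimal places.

785.90 MJ

Via T: 34700 × 0.08 × 0.08 × 0.07 × 0.16 × 0.11 = 0.27360256 MJ
Via Y: 4475000 × 0.19 × 0.06 × 0.14 × 0.11 = 785.631 MJ
Total at E: 0.27360256 + 785.631 = 785.90460256 MJ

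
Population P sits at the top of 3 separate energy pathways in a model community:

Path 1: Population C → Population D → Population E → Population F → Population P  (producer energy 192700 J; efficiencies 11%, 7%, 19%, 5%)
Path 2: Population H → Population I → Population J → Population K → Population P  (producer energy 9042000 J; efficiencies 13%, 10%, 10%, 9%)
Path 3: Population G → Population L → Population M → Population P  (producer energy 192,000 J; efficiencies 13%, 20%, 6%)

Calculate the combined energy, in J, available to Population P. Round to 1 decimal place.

Path 1: 192700 × 0.11 × 0.07 × 0.19 × 0.05 = 14.096005 J
Path 2: 9042000 × 0.13 × 0.1 × 0.1 × 0.09 = 1057.914 J
Path 3: 192000 × 0.13 × 0.2 × 0.06 = 299.52 J
Total at Population P: 14.096005 + 1057.914 + 299.52 = 1371.530005 J

1371.5 J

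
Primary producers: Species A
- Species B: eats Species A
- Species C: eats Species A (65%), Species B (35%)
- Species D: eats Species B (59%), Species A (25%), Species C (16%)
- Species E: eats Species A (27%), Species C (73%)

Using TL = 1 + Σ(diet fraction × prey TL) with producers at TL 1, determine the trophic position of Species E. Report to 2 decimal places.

Species B: 1 + 1 = 2
Species C: 1 + (0.65×1 + 0.35×2) = 2.35
Species D: 1 + (0.59×2 + 0.25×1 + 0.16×2.35) = 2.806
Species E: 1 + (0.27×1 + 0.73×2.35) = 2.9855

2.99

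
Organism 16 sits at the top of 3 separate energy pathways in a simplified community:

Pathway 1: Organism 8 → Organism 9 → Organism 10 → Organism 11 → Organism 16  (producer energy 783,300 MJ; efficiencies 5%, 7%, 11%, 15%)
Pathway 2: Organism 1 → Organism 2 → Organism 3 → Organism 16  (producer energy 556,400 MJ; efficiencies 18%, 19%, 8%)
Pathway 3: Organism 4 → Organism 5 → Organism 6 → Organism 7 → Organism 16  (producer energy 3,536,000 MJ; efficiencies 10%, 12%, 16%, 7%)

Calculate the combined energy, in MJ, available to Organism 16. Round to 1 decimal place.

2042.8 MJ

Pathway 1: 783300 × 0.05 × 0.07 × 0.11 × 0.15 = 45.235575 MJ
Pathway 2: 556400 × 0.18 × 0.19 × 0.08 = 1522.3104 MJ
Pathway 3: 3536000 × 0.1 × 0.12 × 0.16 × 0.07 = 475.2384 MJ
Total at Organism 16: 45.235575 + 1522.3104 + 475.2384 = 2042.784375 MJ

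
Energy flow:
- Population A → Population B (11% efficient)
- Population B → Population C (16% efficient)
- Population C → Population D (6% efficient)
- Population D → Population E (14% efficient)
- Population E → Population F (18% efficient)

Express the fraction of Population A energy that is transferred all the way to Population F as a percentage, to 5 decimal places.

Product of link efficiencies: 0.11 × 0.16 × 0.06 × 0.14 × 0.18 = 0.0000266112
As a percentage: 0.0000266112 × 100 = 0.00266%

0.00266%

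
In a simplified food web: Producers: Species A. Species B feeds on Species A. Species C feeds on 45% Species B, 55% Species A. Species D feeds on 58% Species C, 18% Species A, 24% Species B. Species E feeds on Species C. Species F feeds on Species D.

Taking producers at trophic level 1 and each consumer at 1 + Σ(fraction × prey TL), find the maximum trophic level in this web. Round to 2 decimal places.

4.08

Species B: 1 + 1 = 2
Species C: 1 + (0.45×2 + 0.55×1) = 2.45
Species D: 1 + (0.58×2.45 + 0.18×1 + 0.24×2) = 3.081
Species E: 1 + 2.45 = 3.45
Species F: 1 + 3.081 = 4.081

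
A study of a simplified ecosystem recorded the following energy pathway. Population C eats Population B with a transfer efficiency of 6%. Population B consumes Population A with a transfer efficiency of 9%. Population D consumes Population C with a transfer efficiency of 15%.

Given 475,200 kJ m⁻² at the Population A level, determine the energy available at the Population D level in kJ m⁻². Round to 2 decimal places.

Population B: 475200 × 0.09 = 42768 kJ m⁻²
Population C: 42768 × 0.06 = 2566.08 kJ m⁻²
Population D: 2566.08 × 0.15 = 384.912 kJ m⁻²

384.91 kJ m⁻²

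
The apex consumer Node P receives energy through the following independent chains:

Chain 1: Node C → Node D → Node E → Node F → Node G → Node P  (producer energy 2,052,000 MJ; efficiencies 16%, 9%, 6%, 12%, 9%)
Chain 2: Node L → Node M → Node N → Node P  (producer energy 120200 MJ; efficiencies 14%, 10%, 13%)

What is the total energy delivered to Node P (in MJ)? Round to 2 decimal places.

Chain 1: 2052000 × 0.16 × 0.09 × 0.06 × 0.12 × 0.09 = 19.1476224 MJ
Chain 2: 120200 × 0.14 × 0.1 × 0.13 = 218.764 MJ
Total at Node P: 19.1476224 + 218.764 = 237.9116224 MJ

237.91 MJ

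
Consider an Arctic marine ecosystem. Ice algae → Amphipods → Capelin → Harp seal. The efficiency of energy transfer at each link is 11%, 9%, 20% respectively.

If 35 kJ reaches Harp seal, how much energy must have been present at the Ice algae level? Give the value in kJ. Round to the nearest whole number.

17677 kJ

Cumulative transfer efficiency: 0.11 × 0.09 × 0.2 = 0.00198
Ice algae energy = 35 / 0.00198 = 17677 kJ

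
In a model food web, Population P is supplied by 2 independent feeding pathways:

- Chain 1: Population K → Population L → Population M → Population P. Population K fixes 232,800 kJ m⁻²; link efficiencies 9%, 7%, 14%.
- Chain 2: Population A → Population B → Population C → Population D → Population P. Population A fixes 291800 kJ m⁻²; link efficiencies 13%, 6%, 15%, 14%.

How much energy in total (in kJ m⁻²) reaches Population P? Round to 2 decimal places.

253.13 kJ m⁻²

Chain 1: 232800 × 0.09 × 0.07 × 0.14 = 205.3296 kJ m⁻²
Chain 2: 291800 × 0.13 × 0.06 × 0.15 × 0.14 = 47.79684 kJ m⁻²
Total at Population P: 205.3296 + 47.79684 = 253.12644 kJ m⁻²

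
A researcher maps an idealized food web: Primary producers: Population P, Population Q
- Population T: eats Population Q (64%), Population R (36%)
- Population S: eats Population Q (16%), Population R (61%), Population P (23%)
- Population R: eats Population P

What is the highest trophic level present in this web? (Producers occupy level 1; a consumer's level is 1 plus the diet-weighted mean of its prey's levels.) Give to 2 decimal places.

2.61

Population R: 1 + 1 = 2
Population S: 1 + (0.16×1 + 0.61×2 + 0.23×1) = 2.61
Population T: 1 + (0.64×1 + 0.36×2) = 2.36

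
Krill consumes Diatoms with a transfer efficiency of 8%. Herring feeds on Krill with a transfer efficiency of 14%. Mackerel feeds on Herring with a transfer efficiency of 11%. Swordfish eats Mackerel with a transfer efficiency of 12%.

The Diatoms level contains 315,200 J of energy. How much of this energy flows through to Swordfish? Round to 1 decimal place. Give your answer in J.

46.6 J

Krill: 315200 × 0.08 = 25216 J
Herring: 25216 × 0.14 = 3530.24 J
Mackerel: 3530.24 × 0.11 = 388.3264 J
Swordfish: 388.3264 × 0.12 = 46.599168 J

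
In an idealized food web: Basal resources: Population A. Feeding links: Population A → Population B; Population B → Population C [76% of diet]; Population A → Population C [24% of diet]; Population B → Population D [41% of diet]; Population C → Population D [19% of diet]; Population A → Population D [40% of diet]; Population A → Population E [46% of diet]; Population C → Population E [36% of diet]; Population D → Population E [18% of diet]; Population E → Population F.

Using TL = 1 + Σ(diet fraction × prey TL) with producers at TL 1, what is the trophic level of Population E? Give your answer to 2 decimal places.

Population B: 1 + 1 = 2
Population C: 1 + (0.76×2 + 0.24×1) = 2.76
Population D: 1 + (0.41×2 + 0.19×2.76 + 0.4×1) = 2.7444
Population E: 1 + (0.46×1 + 0.36×2.76 + 0.18×2.7444) = 2.947592
Population F: 1 + 2.947592 = 3.947592

2.95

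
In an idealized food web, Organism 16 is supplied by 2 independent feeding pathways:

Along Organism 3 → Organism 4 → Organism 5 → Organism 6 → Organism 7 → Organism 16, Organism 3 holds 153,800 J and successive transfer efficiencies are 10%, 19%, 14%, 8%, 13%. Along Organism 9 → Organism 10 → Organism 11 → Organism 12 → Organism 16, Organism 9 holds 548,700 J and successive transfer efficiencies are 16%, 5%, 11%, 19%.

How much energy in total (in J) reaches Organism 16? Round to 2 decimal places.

Via Organism 3: 153800 × 0.1 × 0.19 × 0.14 × 0.08 × 0.13 = 4.2547232 J
Via Organism 9: 548700 × 0.16 × 0.05 × 0.11 × 0.19 = 91.74264 J
Total at Organism 16: 4.2547232 + 91.74264 = 95.9973632 J

96.00 J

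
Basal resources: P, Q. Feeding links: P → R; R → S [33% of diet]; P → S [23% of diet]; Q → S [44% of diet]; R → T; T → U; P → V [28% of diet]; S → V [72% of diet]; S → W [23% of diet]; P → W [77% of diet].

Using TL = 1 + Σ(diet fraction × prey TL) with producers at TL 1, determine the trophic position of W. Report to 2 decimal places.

R: 1 + 1 = 2
S: 1 + (0.33×2 + 0.23×1 + 0.44×1) = 2.33
T: 1 + 2 = 3
U: 1 + 3 = 4
V: 1 + (0.28×1 + 0.72×2.33) = 2.9576
W: 1 + (0.23×2.33 + 0.77×1) = 2.3059

2.31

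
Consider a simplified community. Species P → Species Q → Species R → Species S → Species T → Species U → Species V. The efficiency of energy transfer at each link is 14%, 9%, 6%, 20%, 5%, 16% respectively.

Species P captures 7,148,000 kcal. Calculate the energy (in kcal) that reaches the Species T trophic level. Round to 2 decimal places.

1080.78 kcal

Species Q: 7148000 × 0.14 = 1000720 kcal
Species R: 1000720 × 0.09 = 90064.8 kcal
Species S: 90064.8 × 0.06 = 5403.888 kcal
Species T: 5403.888 × 0.2 = 1080.7776 kcal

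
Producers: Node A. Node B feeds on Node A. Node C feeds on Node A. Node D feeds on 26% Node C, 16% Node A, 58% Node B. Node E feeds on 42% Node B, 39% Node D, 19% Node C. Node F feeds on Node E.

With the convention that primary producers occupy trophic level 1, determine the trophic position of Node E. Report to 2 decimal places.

3.33

Node B: 1 + 1 = 2
Node C: 1 + 1 = 2
Node D: 1 + (0.26×2 + 0.16×1 + 0.58×2) = 2.84
Node E: 1 + (0.42×2 + 0.39×2.84 + 0.19×2) = 3.3276
Node F: 1 + 3.3276 = 4.3276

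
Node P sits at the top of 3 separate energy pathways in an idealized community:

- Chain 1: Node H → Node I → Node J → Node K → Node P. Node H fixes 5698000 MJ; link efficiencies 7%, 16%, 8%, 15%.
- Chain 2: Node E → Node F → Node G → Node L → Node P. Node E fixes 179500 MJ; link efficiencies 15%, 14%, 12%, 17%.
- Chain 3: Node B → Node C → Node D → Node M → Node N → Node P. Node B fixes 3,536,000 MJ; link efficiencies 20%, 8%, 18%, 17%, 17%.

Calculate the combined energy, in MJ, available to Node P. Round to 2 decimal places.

1137.02 MJ

Chain 1: 5698000 × 0.07 × 0.16 × 0.08 × 0.15 = 765.8112 MJ
Chain 2: 179500 × 0.15 × 0.14 × 0.12 × 0.17 = 76.8978 MJ
Chain 3: 3536000 × 0.2 × 0.08 × 0.18 × 0.17 × 0.17 = 294.308352 MJ
Total at Node P: 765.8112 + 76.8978 + 294.308352 = 1137.017352 MJ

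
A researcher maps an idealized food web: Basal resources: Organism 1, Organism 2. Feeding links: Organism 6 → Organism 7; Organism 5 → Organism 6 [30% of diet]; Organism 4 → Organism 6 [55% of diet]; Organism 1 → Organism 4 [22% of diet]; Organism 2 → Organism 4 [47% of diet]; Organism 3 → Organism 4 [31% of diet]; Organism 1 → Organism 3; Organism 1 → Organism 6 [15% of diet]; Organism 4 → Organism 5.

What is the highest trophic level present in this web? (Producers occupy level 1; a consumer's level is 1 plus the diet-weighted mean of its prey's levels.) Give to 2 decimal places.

Organism 3: 1 + 1 = 2
Organism 4: 1 + (0.47×1 + 0.31×2 + 0.22×1) = 2.31
Organism 5: 1 + 2.31 = 3.31
Organism 6: 1 + (0.55×2.31 + 0.3×3.31 + 0.15×1) = 3.4135
Organism 7: 1 + 3.4135 = 4.4135

4.41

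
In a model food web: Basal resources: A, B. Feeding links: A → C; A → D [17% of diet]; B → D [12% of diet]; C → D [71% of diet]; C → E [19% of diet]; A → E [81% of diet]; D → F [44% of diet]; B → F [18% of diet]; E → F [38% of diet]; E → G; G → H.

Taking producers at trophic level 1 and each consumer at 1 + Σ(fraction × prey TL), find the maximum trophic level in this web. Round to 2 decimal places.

4.19

C: 1 + 1 = 2
D: 1 + (0.17×1 + 0.12×1 + 0.71×2) = 2.71
E: 1 + (0.19×2 + 0.81×1) = 2.19
F: 1 + (0.44×2.71 + 0.18×1 + 0.38×2.19) = 3.2046
G: 1 + 2.19 = 3.19
H: 1 + 3.19 = 4.19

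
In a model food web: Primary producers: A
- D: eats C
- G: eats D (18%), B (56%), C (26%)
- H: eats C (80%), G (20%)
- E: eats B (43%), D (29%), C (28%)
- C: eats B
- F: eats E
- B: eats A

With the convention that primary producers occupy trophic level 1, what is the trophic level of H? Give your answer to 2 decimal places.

4.12

B: 1 + 1 = 2
C: 1 + 2 = 3
D: 1 + 3 = 4
E: 1 + (0.43×2 + 0.29×4 + 0.28×3) = 3.86
F: 1 + 3.86 = 4.86
G: 1 + (0.18×4 + 0.56×2 + 0.26×3) = 3.62
H: 1 + (0.8×3 + 0.2×3.62) = 4.124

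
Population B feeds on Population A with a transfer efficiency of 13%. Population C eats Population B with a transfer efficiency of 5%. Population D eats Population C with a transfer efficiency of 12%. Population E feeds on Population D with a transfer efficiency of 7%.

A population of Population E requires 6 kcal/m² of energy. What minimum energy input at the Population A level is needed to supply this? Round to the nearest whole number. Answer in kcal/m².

109890 kcal/m²

Cumulative transfer efficiency: 0.13 × 0.05 × 0.12 × 0.07 = 0.0000546
Population A energy = 6 / 0.0000546 = 109890 kcal/m²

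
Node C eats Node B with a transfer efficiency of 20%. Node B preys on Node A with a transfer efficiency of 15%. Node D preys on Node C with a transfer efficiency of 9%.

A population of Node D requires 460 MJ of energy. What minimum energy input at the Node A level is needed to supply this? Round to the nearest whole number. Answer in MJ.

Cumulative transfer efficiency: 0.15 × 0.2 × 0.09 = 0.0027
Node A energy = 460 / 0.0027 = 170370 MJ

170370 MJ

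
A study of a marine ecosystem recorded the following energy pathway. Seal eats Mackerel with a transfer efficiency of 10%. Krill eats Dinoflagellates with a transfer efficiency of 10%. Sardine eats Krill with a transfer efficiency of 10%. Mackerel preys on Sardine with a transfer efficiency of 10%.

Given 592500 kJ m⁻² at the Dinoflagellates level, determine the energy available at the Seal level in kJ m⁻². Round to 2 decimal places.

59.25 kJ m⁻²

Krill: 592500 × 0.1 = 59250 kJ m⁻²
Sardine: 59250 × 0.1 = 5925 kJ m⁻²
Mackerel: 5925 × 0.1 = 592.5 kJ m⁻²
Seal: 592.5 × 0.1 = 59.25 kJ m⁻²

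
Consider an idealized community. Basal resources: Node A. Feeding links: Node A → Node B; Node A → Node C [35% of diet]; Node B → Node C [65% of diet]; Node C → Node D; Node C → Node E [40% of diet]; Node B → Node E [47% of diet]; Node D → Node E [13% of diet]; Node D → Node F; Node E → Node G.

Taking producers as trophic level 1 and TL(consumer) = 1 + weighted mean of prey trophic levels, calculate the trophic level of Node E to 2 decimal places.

3.47

Node B: 1 + 1 = 2
Node C: 1 + (0.35×1 + 0.65×2) = 2.65
Node D: 1 + 2.65 = 3.65
Node E: 1 + (0.4×2.65 + 0.47×2 + 0.13×3.65) = 3.4745
Node F: 1 + 3.65 = 4.65
Node G: 1 + 3.4745 = 4.4745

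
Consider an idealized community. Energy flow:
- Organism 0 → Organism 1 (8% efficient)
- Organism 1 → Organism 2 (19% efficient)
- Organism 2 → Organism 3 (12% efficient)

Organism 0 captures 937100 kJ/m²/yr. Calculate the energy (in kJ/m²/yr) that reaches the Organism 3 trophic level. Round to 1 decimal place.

1709.3 kJ/m²/yr

Organism 1: 937100 × 0.08 = 74968 kJ/m²/yr
Organism 2: 74968 × 0.19 = 14243.92 kJ/m²/yr
Organism 3: 14243.92 × 0.12 = 1709.2704 kJ/m²/yr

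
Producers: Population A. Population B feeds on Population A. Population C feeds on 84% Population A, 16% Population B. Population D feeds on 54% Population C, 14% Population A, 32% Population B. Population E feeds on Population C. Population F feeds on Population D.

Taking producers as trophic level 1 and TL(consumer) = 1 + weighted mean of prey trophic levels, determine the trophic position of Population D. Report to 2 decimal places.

2.95

Population B: 1 + 1 = 2
Population C: 1 + (0.84×1 + 0.16×2) = 2.16
Population D: 1 + (0.54×2.16 + 0.14×1 + 0.32×2) = 2.9464
Population E: 1 + 2.16 = 3.16
Population F: 1 + 2.9464 = 3.9464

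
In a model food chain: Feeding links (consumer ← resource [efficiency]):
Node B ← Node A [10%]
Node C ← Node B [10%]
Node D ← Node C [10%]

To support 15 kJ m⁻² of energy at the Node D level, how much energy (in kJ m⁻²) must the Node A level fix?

15000 kJ m⁻²

Cumulative transfer efficiency: 0.1 × 0.1 × 0.1 = 0.001
Node A energy = 15 / 0.001 = 15000 kJ m⁻²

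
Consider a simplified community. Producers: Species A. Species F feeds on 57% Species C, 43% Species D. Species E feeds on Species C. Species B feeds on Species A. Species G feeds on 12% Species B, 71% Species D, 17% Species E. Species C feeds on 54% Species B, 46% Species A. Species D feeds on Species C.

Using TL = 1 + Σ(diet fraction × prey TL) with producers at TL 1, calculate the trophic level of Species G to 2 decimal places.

Species B: 1 + 1 = 2
Species C: 1 + (0.54×2 + 0.46×1) = 2.54
Species D: 1 + 2.54 = 3.54
Species E: 1 + 2.54 = 3.54
Species F: 1 + (0.57×2.54 + 0.43×3.54) = 3.97
Species G: 1 + (0.12×2 + 0.71×3.54 + 0.17×3.54) = 4.3552

4.36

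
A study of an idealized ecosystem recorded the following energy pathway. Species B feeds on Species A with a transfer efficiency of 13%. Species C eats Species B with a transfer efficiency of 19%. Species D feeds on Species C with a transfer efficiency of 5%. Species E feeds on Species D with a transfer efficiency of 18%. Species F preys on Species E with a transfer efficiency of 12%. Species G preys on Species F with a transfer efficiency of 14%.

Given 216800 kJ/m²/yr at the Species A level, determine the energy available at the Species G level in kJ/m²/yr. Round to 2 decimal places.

Species B: 216800 × 0.13 = 28184 kJ/m²/yr
Species C: 28184 × 0.19 = 5354.96 kJ/m²/yr
Species D: 5354.96 × 0.05 = 267.748 kJ/m²/yr
Species E: 267.748 × 0.18 = 48.19464 kJ/m²/yr
Species F: 48.19464 × 0.12 = 5.7833568 kJ/m²/yr
Species G: 5.7833568 × 0.14 = 0.809669952 kJ/m²/yr

0.81 kJ/m²/yr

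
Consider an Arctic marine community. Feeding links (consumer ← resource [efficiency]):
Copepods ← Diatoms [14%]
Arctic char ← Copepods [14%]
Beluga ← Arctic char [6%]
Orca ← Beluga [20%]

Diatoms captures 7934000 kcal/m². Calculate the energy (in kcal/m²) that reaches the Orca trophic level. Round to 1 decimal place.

Copepods: 7934000 × 0.14 = 1110760 kcal/m²
Arctic char: 1110760 × 0.14 = 155506.4 kcal/m²
Beluga: 155506.4 × 0.06 = 9330.384 kcal/m²
Orca: 9330.384 × 0.2 = 1866.0768 kcal/m²

1866.1 kcal/m²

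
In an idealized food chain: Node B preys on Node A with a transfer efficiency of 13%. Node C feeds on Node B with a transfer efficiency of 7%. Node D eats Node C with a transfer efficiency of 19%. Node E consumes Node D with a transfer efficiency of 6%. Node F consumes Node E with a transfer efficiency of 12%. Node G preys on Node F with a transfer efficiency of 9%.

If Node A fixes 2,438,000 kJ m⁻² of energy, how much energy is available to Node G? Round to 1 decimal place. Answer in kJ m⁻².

Node B: 2438000 × 0.13 = 316940 kJ m⁻²
Node C: 316940 × 0.07 = 22185.8 kJ m⁻²
Node D: 22185.8 × 0.19 = 4215.302 kJ m⁻²
Node E: 4215.302 × 0.06 = 252.91812 kJ m⁻²
Node F: 252.91812 × 0.12 = 30.3501744 kJ m⁻²
Node G: 30.3501744 × 0.09 = 2.731515696 kJ m⁻²

2.7 kJ m⁻²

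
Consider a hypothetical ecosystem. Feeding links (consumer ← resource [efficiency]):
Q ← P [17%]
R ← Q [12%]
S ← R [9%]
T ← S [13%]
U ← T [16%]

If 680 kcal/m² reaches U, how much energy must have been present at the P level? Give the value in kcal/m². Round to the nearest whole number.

17806268 kcal/m²

Cumulative transfer efficiency: 0.17 × 0.12 × 0.09 × 0.13 × 0.16 = 0.0000381888
P energy = 680 / 0.0000381888 = 17806268 kcal/m²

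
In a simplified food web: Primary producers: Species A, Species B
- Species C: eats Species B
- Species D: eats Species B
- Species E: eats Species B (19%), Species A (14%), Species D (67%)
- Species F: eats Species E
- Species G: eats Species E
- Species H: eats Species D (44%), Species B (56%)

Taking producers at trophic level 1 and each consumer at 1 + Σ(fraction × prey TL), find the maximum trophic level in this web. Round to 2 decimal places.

Species C: 1 + 1 = 2
Species D: 1 + 1 = 2
Species E: 1 + (0.19×1 + 0.14×1 + 0.67×2) = 2.67
Species F: 1 + 2.67 = 3.67
Species G: 1 + 2.67 = 3.67
Species H: 1 + (0.44×2 + 0.56×1) = 2.44

3.67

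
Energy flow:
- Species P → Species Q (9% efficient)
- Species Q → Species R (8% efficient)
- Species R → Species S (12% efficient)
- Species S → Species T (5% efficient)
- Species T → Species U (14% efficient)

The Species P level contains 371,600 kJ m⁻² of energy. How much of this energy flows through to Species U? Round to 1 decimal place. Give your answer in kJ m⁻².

2.2 kJ m⁻²

Species Q: 371600 × 0.09 = 33444 kJ m⁻²
Species R: 33444 × 0.08 = 2675.52 kJ m⁻²
Species S: 2675.52 × 0.12 = 321.0624 kJ m⁻²
Species T: 321.0624 × 0.05 = 16.05312 kJ m⁻²
Species U: 16.05312 × 0.14 = 2.2474368 kJ m⁻²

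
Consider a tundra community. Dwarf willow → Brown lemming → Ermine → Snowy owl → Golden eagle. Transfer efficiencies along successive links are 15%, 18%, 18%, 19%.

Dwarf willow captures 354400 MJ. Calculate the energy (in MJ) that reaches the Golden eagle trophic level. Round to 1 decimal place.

327.3 MJ

Brown lemming: 354400 × 0.15 = 53160 MJ
Ermine: 53160 × 0.18 = 9568.8 MJ
Snowy owl: 9568.8 × 0.18 = 1722.384 MJ
Golden eagle: 1722.384 × 0.19 = 327.25296 MJ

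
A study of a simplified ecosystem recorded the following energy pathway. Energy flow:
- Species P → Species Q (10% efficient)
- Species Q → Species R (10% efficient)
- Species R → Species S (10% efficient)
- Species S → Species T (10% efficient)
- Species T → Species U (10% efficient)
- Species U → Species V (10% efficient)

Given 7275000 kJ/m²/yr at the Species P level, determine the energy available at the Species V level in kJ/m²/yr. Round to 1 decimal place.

7.3 kJ/m²/yr

Species Q: 7275000 × 0.1 = 727500 kJ/m²/yr
Species R: 727500 × 0.1 = 72750 kJ/m²/yr
Species S: 72750 × 0.1 = 7275 kJ/m²/yr
Species T: 7275 × 0.1 = 727.5 kJ/m²/yr
Species U: 727.5 × 0.1 = 72.75 kJ/m²/yr
Species V: 72.75 × 0.1 = 7.275 kJ/m²/yr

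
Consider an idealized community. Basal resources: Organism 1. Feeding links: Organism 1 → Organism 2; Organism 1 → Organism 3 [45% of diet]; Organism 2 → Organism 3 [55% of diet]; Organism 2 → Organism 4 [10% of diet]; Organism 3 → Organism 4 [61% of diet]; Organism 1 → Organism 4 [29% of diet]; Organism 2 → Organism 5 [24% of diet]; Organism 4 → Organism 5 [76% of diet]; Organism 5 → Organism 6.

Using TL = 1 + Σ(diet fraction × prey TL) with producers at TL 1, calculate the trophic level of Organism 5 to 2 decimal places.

Organism 2: 1 + 1 = 2
Organism 3: 1 + (0.45×1 + 0.55×2) = 2.55
Organism 4: 1 + (0.1×2 + 0.61×2.55 + 0.29×1) = 3.0455
Organism 5: 1 + (0.24×2 + 0.76×3.0455) = 3.79458
Organism 6: 1 + 3.79458 = 4.79458

3.79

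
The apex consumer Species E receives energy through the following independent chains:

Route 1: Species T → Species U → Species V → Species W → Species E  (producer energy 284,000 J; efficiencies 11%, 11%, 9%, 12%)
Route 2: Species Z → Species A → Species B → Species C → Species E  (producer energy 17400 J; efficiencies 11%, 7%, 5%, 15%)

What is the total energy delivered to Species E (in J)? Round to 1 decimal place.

Route 1: 284000 × 0.11 × 0.11 × 0.09 × 0.12 = 37.11312 J
Route 2: 17400 × 0.11 × 0.07 × 0.05 × 0.15 = 1.00485 J
Total at Species E: 37.11312 + 1.00485 = 38.11797 J

38.1 J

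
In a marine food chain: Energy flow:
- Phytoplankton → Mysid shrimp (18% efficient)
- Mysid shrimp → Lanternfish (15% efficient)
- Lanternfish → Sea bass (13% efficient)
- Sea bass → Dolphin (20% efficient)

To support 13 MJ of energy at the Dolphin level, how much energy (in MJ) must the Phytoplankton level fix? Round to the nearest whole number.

18519 MJ

Cumulative transfer efficiency: 0.18 × 0.15 × 0.13 × 0.2 = 0.000702
Phytoplankton energy = 13 / 0.000702 = 18519 MJ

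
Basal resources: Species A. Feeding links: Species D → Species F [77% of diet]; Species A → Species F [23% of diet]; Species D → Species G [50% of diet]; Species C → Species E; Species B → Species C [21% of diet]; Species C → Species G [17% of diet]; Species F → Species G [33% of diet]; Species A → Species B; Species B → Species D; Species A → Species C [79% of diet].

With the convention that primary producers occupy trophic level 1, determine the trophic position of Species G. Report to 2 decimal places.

4.04

Species B: 1 + 1 = 2
Species C: 1 + (0.21×2 + 0.79×1) = 2.21
Species D: 1 + 2 = 3
Species E: 1 + 2.21 = 3.21
Species F: 1 + (0.77×3 + 0.23×1) = 3.54
Species G: 1 + (0.33×3.54 + 0.5×3 + 0.17×2.21) = 4.0439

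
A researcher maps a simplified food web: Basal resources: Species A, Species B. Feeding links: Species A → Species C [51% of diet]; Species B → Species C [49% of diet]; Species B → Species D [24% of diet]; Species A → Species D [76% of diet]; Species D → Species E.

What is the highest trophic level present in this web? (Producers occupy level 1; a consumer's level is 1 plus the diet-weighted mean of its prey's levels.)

3

Species C: 1 + (0.51×1 + 0.49×1) = 2
Species D: 1 + (0.24×1 + 0.76×1) = 2
Species E: 1 + 2 = 3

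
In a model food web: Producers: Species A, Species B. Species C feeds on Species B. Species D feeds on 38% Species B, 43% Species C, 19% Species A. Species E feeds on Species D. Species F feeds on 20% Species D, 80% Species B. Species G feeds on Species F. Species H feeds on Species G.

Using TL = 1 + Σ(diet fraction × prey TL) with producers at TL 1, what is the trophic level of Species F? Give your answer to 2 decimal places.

2.29

Species C: 1 + 1 = 2
Species D: 1 + (0.38×1 + 0.43×2 + 0.19×1) = 2.43
Species E: 1 + 2.43 = 3.43
Species F: 1 + (0.2×2.43 + 0.8×1) = 2.286
Species G: 1 + 2.286 = 3.286
Species H: 1 + 3.286 = 4.286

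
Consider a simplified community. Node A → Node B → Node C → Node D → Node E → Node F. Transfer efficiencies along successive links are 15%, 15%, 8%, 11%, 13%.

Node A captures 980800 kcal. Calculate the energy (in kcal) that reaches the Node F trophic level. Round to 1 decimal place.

25.2 kcal

Node B: 980800 × 0.15 = 147120 kcal
Node C: 147120 × 0.15 = 22068 kcal
Node D: 22068 × 0.08 = 1765.44 kcal
Node E: 1765.44 × 0.11 = 194.1984 kcal
Node F: 194.1984 × 0.13 = 25.245792 kcal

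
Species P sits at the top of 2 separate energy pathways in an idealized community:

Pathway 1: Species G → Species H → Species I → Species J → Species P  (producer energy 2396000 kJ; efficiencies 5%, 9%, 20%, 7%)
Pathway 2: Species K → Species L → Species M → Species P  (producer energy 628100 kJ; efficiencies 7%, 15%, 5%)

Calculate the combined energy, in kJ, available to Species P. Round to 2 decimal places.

Pathway 1: 2396000 × 0.05 × 0.09 × 0.2 × 0.07 = 150.948 kJ
Pathway 2: 628100 × 0.07 × 0.15 × 0.05 = 329.7525 kJ
Total at Species P: 150.948 + 329.7525 = 480.7005 kJ

480.70 kJ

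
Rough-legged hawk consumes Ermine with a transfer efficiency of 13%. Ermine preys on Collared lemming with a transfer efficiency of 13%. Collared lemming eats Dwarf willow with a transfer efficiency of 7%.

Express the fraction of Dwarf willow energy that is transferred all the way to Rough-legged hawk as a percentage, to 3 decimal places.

Product of link efficiencies: 0.07 × 0.13 × 0.13 = 0.001183
As a percentage: 0.001183 × 100 = 0.118%

0.118%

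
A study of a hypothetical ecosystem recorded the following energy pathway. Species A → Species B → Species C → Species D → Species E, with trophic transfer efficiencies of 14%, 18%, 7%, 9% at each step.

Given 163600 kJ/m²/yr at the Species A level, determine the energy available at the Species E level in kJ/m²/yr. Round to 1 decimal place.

26.0 kJ/m²/yr

Species B: 163600 × 0.14 = 22904 kJ/m²/yr
Species C: 22904 × 0.18 = 4122.72 kJ/m²/yr
Species D: 4122.72 × 0.07 = 288.5904 kJ/m²/yr
Species E: 288.5904 × 0.09 = 25.973136 kJ/m²/yr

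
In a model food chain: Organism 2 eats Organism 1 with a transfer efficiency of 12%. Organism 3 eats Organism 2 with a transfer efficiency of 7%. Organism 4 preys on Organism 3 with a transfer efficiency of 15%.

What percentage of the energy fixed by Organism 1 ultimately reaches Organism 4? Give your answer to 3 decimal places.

Product of link efficiencies: 0.12 × 0.07 × 0.15 = 0.00126
As a percentage: 0.00126 × 100 = 0.126%

0.126%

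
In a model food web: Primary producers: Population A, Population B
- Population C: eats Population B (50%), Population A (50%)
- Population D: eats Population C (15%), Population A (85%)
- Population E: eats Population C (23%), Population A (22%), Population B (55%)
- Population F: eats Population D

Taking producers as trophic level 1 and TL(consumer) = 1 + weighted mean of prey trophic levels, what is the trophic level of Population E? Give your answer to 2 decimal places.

2.23

Population C: 1 + (0.5×1 + 0.5×1) = 2
Population D: 1 + (0.15×2 + 0.85×1) = 2.15
Population E: 1 + (0.23×2 + 0.22×1 + 0.55×1) = 2.23
Population F: 1 + 2.15 = 3.15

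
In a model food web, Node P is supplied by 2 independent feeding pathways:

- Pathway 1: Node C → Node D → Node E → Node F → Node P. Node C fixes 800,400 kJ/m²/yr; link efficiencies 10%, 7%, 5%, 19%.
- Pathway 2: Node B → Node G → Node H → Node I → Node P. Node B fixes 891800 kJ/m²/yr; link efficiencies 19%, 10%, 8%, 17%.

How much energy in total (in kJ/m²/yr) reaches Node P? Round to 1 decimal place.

283.7 kJ/m²/yr

Pathway 1: 800400 × 0.1 × 0.07 × 0.05 × 0.19 = 53.2266 kJ/m²/yr
Pathway 2: 891800 × 0.19 × 0.1 × 0.08 × 0.17 = 230.44112 kJ/m²/yr
Total at Node P: 53.2266 + 230.44112 = 283.66772 kJ/m²/yr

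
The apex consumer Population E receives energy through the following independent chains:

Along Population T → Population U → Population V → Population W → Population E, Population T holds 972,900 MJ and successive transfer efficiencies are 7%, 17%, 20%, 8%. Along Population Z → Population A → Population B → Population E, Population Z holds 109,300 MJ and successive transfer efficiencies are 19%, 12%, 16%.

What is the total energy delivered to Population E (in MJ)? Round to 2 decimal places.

Via Population T: 972900 × 0.07 × 0.17 × 0.2 × 0.08 = 185.24016 MJ
Via Population Z: 109300 × 0.19 × 0.12 × 0.16 = 398.7264 MJ
Total at Population E: 185.24016 + 398.7264 = 583.96656 MJ

583.97 MJ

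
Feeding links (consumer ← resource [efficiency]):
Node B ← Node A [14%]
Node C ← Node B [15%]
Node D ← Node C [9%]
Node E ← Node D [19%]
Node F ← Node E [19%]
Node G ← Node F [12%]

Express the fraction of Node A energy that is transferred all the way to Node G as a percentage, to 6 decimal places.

0.000819%

Product of link efficiencies: 0.14 × 0.15 × 0.09 × 0.19 × 0.19 × 0.12 = 0.00000818748
As a percentage: 0.00000818748 × 100 = 0.000819%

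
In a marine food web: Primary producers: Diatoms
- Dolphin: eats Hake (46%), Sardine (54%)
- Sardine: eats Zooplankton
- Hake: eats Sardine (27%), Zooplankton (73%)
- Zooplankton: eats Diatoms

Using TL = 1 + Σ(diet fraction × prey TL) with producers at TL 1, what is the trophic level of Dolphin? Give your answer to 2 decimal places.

4.12

Zooplankton: 1 + 1 = 2
Sardine: 1 + 2 = 3
Hake: 1 + (0.27×3 + 0.73×2) = 3.27
Dolphin: 1 + (0.46×3.27 + 0.54×3) = 4.1242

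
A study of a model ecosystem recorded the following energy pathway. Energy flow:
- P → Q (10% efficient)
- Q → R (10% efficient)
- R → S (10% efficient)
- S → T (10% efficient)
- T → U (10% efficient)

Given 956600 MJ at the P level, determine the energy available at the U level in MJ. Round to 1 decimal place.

9.6 MJ

Q: 956600 × 0.1 = 95660 MJ
R: 95660 × 0.1 = 9566 MJ
S: 9566 × 0.1 = 956.6 MJ
T: 956.6 × 0.1 = 95.66 MJ
U: 95.66 × 0.1 = 9.566 MJ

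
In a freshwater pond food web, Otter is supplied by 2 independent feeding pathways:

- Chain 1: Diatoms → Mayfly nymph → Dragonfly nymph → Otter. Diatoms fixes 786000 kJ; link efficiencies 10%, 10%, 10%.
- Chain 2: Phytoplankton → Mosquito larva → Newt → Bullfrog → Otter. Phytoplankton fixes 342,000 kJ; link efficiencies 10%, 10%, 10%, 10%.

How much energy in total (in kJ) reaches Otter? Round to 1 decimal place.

Chain 1: 786000 × 0.1 × 0.1 × 0.1 = 786 kJ
Chain 2: 342000 × 0.1 × 0.1 × 0.1 × 0.1 = 34.2 kJ
Total at Otter: 786 + 34.2 = 820.2 kJ

820.2 kJ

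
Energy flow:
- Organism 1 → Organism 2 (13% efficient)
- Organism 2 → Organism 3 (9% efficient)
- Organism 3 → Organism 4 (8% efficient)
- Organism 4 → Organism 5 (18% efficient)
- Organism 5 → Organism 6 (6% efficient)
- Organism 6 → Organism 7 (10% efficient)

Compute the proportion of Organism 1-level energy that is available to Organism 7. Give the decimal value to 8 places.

Product of link efficiencies: 0.13 × 0.09 × 0.08 × 0.18 × 0.06 × 0.1 = 0.00000101088

0.00000101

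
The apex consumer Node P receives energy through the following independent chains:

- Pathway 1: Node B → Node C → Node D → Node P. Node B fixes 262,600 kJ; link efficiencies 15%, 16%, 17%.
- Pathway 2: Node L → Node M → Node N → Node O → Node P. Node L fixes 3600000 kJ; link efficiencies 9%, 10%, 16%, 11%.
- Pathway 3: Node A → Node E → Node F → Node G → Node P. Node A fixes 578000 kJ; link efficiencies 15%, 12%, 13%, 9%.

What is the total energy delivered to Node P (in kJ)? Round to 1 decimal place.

Pathway 1: 262600 × 0.15 × 0.16 × 0.17 = 1071.408 kJ
Pathway 2: 3600000 × 0.09 × 0.1 × 0.16 × 0.11 = 570.24 kJ
Pathway 3: 578000 × 0.15 × 0.12 × 0.13 × 0.09 = 121.7268 kJ
Total at Node P: 1071.408 + 570.24 + 121.7268 = 1763.3748 kJ

1763.4 kJ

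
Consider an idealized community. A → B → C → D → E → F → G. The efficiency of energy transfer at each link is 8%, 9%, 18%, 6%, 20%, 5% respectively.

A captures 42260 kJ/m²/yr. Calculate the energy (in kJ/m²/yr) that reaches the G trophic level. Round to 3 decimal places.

B: 42260 × 0.08 = 3380.8 kJ/m²/yr
C: 3380.8 × 0.09 = 304.272 kJ/m²/yr
D: 304.272 × 0.18 = 54.76896 kJ/m²/yr
E: 54.76896 × 0.06 = 3.2861376 kJ/m²/yr
F: 3.2861376 × 0.2 = 0.65722752 kJ/m²/yr
G: 0.65722752 × 0.05 = 0.032861376 kJ/m²/yr

0.033 kJ/m²/yr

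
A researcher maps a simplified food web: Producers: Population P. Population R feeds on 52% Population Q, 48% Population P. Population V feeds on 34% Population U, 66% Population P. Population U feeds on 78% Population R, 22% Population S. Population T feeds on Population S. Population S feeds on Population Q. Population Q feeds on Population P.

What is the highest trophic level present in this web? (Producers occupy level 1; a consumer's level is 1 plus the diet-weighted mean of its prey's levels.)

4

Population Q: 1 + 1 = 2
Population R: 1 + (0.52×2 + 0.48×1) = 2.52
Population S: 1 + 2 = 3
Population T: 1 + 3 = 4
Population U: 1 + (0.78×2.52 + 0.22×3) = 3.6256
Population V: 1 + (0.34×3.6256 + 0.66×1) = 2.892704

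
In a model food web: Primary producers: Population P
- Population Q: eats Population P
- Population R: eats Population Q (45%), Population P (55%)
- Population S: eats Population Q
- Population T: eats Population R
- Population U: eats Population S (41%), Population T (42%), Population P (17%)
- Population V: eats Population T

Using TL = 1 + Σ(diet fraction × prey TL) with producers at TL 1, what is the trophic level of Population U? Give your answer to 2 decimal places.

3.85

Population Q: 1 + 1 = 2
Population R: 1 + (0.45×2 + 0.55×1) = 2.45
Population S: 1 + 2 = 3
Population T: 1 + 2.45 = 3.45
Population U: 1 + (0.41×3 + 0.42×3.45 + 0.17×1) = 3.849
Population V: 1 + 3.45 = 4.45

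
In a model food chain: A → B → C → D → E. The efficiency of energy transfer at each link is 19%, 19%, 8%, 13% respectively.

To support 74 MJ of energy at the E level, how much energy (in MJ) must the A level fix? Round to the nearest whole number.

Cumulative transfer efficiency: 0.19 × 0.19 × 0.08 × 0.13 = 0.00037544
A energy = 74 / 0.00037544 = 197102 MJ

197102 MJ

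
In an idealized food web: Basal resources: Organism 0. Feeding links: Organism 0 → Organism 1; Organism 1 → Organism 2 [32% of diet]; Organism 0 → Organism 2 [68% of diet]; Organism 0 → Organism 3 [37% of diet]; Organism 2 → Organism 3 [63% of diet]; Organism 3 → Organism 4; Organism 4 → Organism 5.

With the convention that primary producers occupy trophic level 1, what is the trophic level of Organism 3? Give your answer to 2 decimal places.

2.83

Organism 1: 1 + 1 = 2
Organism 2: 1 + (0.32×2 + 0.68×1) = 2.32
Organism 3: 1 + (0.37×1 + 0.63×2.32) = 2.8316
Organism 4: 1 + 2.8316 = 3.8316
Organism 5: 1 + 3.8316 = 4.8316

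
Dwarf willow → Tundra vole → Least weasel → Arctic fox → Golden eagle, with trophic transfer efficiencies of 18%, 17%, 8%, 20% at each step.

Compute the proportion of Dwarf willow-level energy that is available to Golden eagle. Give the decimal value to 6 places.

Product of link efficiencies: 0.18 × 0.17 × 0.08 × 0.2 = 0.0004896

0.000490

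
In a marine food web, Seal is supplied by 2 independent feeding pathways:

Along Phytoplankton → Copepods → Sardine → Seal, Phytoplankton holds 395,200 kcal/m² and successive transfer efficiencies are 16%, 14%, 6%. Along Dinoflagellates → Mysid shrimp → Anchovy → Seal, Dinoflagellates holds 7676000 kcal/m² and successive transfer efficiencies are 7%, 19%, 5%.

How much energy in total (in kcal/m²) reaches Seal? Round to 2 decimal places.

5635.69 kcal/m²

Via Phytoplankton: 395200 × 0.16 × 0.14 × 0.06 = 531.1488 kcal/m²
Via Dinoflagellates: 7676000 × 0.07 × 0.19 × 0.05 = 5104.54 kcal/m²
Total at Seal: 531.1488 + 5104.54 = 5635.6888 kcal/m²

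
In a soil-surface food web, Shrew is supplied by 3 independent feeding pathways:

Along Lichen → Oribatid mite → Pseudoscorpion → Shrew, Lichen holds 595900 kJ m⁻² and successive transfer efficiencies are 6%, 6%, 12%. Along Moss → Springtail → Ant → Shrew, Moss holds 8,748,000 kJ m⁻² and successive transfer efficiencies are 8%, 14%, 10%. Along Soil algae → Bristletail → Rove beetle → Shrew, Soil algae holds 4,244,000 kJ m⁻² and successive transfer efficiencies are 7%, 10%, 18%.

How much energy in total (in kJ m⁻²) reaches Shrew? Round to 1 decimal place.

15402.6 kJ m⁻²

Via Lichen: 595900 × 0.06 × 0.06 × 0.12 = 257.4288 kJ m⁻²
Via Moss: 8748000 × 0.08 × 0.14 × 0.1 = 9797.76 kJ m⁻²
Via Soil algae: 4244000 × 0.07 × 0.1 × 0.18 = 5347.44 kJ m⁻²
Total at Shrew: 257.4288 + 9797.76 + 5347.44 = 15402.6288 kJ m⁻²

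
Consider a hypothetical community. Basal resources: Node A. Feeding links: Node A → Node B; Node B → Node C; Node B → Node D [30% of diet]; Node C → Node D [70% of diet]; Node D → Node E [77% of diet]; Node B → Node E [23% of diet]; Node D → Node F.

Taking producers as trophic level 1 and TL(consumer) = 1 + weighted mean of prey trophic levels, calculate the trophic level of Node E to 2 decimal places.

Node B: 1 + 1 = 2
Node C: 1 + 2 = 3
Node D: 1 + (0.3×2 + 0.7×3) = 3.7
Node E: 1 + (0.77×3.7 + 0.23×2) = 4.309
Node F: 1 + 3.7 = 4.7

4.31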